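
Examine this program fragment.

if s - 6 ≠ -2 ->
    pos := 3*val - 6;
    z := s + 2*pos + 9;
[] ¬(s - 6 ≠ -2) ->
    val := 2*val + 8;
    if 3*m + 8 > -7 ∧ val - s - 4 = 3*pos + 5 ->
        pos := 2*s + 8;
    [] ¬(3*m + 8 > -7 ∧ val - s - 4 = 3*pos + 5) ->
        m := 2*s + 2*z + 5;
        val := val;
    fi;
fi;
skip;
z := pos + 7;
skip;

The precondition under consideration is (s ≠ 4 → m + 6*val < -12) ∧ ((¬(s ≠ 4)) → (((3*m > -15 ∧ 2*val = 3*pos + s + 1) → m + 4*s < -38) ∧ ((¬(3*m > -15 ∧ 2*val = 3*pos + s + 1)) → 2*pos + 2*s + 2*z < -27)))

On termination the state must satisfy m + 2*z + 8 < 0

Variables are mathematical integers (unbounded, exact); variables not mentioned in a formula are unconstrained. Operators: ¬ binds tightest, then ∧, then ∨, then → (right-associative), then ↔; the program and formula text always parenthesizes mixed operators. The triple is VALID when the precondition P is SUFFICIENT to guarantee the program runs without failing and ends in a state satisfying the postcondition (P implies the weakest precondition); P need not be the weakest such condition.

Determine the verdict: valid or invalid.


Working backward. After the program, the postcondition m + 2*z + 8 < 0 must hold; in canonical form it is m + 2*z < -8.
Before skip: m + 2*z < -8
Before z := pos + 7: m + 2*pos < -22
Before skip: m + 2*pos < -22
Then branch requires m + 6*val < -10; else branch requires ((3*m > -15 ∧ 2*val = 3*pos + s + 1) → m + 4*s < -38) ∧ ((¬(3*m > -15 ∧ 2*val = 3*pos + s + 1)) → 2*pos + 2*s + 2*z < -27).
Before the if: (s ≠ 4 → m + 6*val < -10) ∧ ((¬(s ≠ 4)) → (((3*m > -15 ∧ 2*val = 3*pos + s + 1) → m + 4*s < -38) ∧ ((¬(3*m > -15 ∧ 2*val = 3*pos + s + 1)) → 2*pos + 2*s + 2*z < -27)))
The weakest precondition is (s ≠ 4 → m + 6*val < -10) ∧ ((¬(s ≠ 4)) → (((3*m > -15 ∧ 2*val = 3*pos + s + 1) → m + 4*s < -38) ∧ ((¬(3*m > -15 ∧ 2*val = 3*pos + s + 1)) → 2*pos + 2*s + 2*z < -27))).
Check whether (s ≠ 4 → m + 6*val < -12) ∧ ((¬(s ≠ 4)) → (((3*m > -15 ∧ 2*val = 3*pos + s + 1) → m + 4*s < -38) ∧ ((¬(3*m > -15 ∧ 2*val = 3*pos + s + 1)) → 2*pos + 2*s + 2*z < -27))) implies it.
Every state satisfying the precondition satisfies the weakest precondition: the implication holds.
Answer: valid


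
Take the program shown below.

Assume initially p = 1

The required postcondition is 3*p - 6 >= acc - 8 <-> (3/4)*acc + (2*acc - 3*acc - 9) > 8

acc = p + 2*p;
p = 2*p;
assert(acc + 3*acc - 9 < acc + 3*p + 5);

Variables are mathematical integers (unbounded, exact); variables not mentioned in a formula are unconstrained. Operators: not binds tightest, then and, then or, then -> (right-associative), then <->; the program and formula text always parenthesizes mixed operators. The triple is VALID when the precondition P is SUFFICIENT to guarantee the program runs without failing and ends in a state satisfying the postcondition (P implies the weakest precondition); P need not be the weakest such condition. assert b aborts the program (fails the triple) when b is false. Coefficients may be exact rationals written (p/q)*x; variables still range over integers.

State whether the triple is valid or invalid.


Working backward. After the program, the postcondition 3*p - 6 >= acc - 8 <-> (3/4)*acc + (2*acc - 3*acc - 9) > 8 must hold; in canonical form it is 3*p >= acc - 2 <-> (1/4)*acc < -17.
Before assert acc + 3*acc - 9 < acc + 3*p + 5: 3*acc < 3*p + 14 and (3*p >= acc - 2 <-> (1/4)*acc < -17)
Before p := 2*p: 3*acc < 6*p + 14 and (6*p >= acc - 2 <-> (1/4)*acc < -17)
Before acc := p + 2*p: 3*p < 14 and (3*p >= -2 <-> (3/4)*p < -17)
The weakest precondition is 3*p < 14 and (3*p >= -2 <-> (3/4)*p < -17).
Check whether p = 1 implies it.
Countermodel: at the initial state p = 1, the precondition holds but the weakest precondition fails.
Answer: invalid


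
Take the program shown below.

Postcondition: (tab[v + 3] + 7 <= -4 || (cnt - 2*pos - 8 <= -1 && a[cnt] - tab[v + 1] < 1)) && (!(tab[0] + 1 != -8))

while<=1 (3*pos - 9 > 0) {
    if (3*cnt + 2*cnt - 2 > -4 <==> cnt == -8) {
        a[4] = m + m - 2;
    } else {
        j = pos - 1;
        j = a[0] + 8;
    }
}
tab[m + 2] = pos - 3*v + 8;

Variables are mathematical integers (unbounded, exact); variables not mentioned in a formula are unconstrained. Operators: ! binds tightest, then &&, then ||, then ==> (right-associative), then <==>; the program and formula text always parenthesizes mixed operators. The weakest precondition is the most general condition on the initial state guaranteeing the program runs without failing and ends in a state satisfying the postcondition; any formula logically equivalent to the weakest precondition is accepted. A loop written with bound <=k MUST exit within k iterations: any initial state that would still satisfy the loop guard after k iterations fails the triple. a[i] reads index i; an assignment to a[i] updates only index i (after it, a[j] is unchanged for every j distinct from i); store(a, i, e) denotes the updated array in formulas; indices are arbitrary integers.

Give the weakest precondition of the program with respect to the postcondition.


Working backward. After the program, the postcondition (tab[v + 3] + 7 <= -4 || (cnt - 2*pos - 8 <= -1 && a[cnt] - tab[v + 1] < 1)) && (!(tab[0] + 1 != -8)) must hold; in canonical form it is (tab[v + 3] <= -11 || (cnt <= 2*pos + 7 && a[cnt] < tab[v + 1] + 1)) && (!(tab[0] != -9)).
Before tab[m + 2] := pos - 3*v + 8: (store(tab, m + 2, pos - 3*v + 8)[v + 3] <= -11 || (cnt <= 2*pos + 7 && a[cnt] < store(tab, m + 2, pos - 3*v + 8)[v + 1] + 1)) && (!(store(tab, m + 2, pos - 3*v + 8)[0] != -9))
Before the loop (bound <=1), unroll the exhaustion recursion (WP_0 = exit-now case; WP_j = one more guarded iteration, up to j = 1):
  WP_0: (!(3*pos > 9)) && (store(tab, m + 2, pos - 3*v + 8)[v + 3] <= -11 || (cnt <= 2*pos + 7 && a[cnt] < store(tab, m + 2, pos - 3*v + 8)[v + 1] + 1)) && (!(store(tab, m + 2, pos - 3*v + 8)[0] != -9))
  WP_1: (3*pos > 9 ==> (((5*cnt > -2 <==> cnt == -8) ==> ((!(3*pos > 9)) && (store(tab, m + 2, pos - 3*v + 8)[v + 3] <= -11 || (cnt <= 2*pos + 7 && store(a, 4, 2*m - 2)[cnt] < store(tab, m + 2, pos - 3*v + 8)[v + 1] + 1)) && (!(store(tab, m + 2, pos - 3*v + 8)[0] != -9)))) && ((!(5*cnt > -2 <==> cnt == -8)) ==> ((!(3*pos > 9)) && (store(tab, m + 2, pos - 3*v + 8)[v + 3] <= -11 || (cnt <= 2*pos + 7 && a[cnt] < store(tab, m + 2, pos - 3*v + 8)[v + 1] + 1)) && (!(store(tab, m + 2, pos - 3*v + 8)[0] != -9)))))) && ((!(3*pos > 9)) ==> ((store(tab, m + 2, pos - 3*v + 8)[v + 3] <= -11 || (cnt <= 2*pos + 7 && a[cnt] < store(tab, m + 2, pos - 3*v + 8)[v + 1] + 1)) && (!(store(tab, m + 2, pos - 3*v + 8)[0] != -9))))
So before the loop: (3*pos > 9 ==> (((5*cnt > -2 <==> cnt == -8) ==> ((!(3*pos > 9)) && (store(tab, m + 2, pos - 3*v + 8)[v + 3] <= -11 || (cnt <= 2*pos + 7 && store(a, 4, 2*m - 2)[cnt] < store(tab, m + 2, pos - 3*v + 8)[v + 1] + 1)) && (!(store(tab, m + 2, pos - 3*v + 8)[0] != -9)))) && ((!(5*cnt > -2 <==> cnt == -8)) ==> ((!(3*pos > 9)) && (store(tab, m + 2, pos - 3*v + 8)[v + 3] <= -11 || (cnt <= 2*pos + 7 && a[cnt] < store(tab, m + 2, pos - 3*v + 8)[v + 1] + 1)) && (!(store(tab, m + 2, pos - 3*v + 8)[0] != -9)))))) && ((!(3*pos > 9)) ==> ((store(tab, m + 2, pos - 3*v + 8)[v + 3] <= -11 || (cnt <= 2*pos + 7 && a[cnt] < store(tab, m + 2, pos - 3*v + 8)[v + 1] + 1)) && (!(store(tab, m + 2, pos - 3*v + 8)[0] != -9))))
Answer: WP = (3*pos > 9 ==> (((5*cnt > -2 <==> cnt == -8) ==> ((!(3*pos > 9)) && (store(tab, m + 2, pos - 3*v + 8)[v + 3] <= -11 || (cnt <= 2*pos + 7 && store(a, 4, 2*m - 2)[cnt] < store(tab, m + 2, pos - 3*v + 8)[v + 1] + 1)) && (!(store(tab, m + 2, pos - 3*v + 8)[0] != -9)))) && ((!(5*cnt > -2 <==> cnt == -8)) ==> ((!(3*pos > 9)) && (store(tab, m + 2, pos - 3*v + 8)[v + 3] <= -11 || (cnt <= 2*pos + 7 && a[cnt] < store(tab, m + 2, pos - 3*v + 8)[v + 1] + 1)) && (!(store(tab, m + 2, pos - 3*v + 8)[0] != -9)))))) && ((!(3*pos > 9)) ==> ((store(tab, m + 2, pos - 3*v + 8)[v + 3] <= -11 || (cnt <= 2*pos + 7 && a[cnt] < store(tab, m + 2, pos - 3*v + 8)[v + 1] + 1)) && (!(store(tab, m + 2, pos - 3*v + 8)[0] != -9))))


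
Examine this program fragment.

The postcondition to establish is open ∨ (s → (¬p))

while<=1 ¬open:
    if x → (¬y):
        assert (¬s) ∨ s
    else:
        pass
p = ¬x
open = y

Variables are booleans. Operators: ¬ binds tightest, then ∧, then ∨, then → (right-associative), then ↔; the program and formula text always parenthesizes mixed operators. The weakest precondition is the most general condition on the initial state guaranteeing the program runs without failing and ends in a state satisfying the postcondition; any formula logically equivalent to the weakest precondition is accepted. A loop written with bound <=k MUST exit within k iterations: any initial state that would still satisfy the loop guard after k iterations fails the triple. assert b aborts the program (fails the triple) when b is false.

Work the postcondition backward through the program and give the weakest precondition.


Working backward. After the program, open ∨ (s → (¬p)) must hold.
Before open := y: y ∨ (s → (¬p))
Before p := ¬x: y ∨ (s → x)
Before the loop (bound <=1), unroll the exhaustion recursion (WP_0 = exit-now case; WP_j = one more guarded iteration, up to j = 1):
  WP_0: open ∧ (y ∨ (s → x))
  WP_1: ((¬open) → (((x → (¬y)) → (open ∧ (y ∨ (s → x)))) ∧ ((¬(x → (¬y))) → (open ∧ (y ∨ (s → x)))))) ∧ (open → (y ∨ (s → x)))
So before the loop: ((¬open) → (((x → (¬y)) → (open ∧ (y ∨ (s → x)))) ∧ ((¬(x → (¬y))) → (open ∧ (y ∨ (s → x)))))) ∧ (open → (y ∨ (s → x)))
Answer: WP = ((¬open) → (((x → (¬y)) → (open ∧ (y ∨ (s → x)))) ∧ ((¬(x → (¬y))) → (open ∧ (y ∨ (s → x)))))) ∧ (open → (y ∨ (s → x)))


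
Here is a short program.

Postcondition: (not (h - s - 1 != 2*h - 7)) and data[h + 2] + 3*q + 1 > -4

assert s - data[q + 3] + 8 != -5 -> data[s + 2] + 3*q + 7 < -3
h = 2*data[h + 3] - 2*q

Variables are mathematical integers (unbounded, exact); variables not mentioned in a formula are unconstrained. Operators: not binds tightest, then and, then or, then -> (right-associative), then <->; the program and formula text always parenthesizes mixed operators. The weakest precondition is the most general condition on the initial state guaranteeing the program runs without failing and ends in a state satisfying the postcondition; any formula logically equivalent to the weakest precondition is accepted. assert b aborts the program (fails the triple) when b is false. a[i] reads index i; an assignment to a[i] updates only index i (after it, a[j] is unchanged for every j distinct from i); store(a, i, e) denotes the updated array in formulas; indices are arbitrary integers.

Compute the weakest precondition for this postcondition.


Working backward. After the program, the postcondition (not (h - s - 1 != 2*h - 7)) and data[h + 2] + 3*q + 1 > -4 must hold; in canonical form it is (not (h + s != 6)) and data[h + 2] + 3*q > -5.
Before h := 2*data[h + 3] - 2*q: (not (2*data[h + 3] + s != 2*q + 6)) and data[2*data[h + 3] - 2*q + 2] + 3*q > -5
Before assert s - data[q + 3] + 8 != -5 -> data[s + 2] + 3*q + 7 < -3: (s != data[q + 3] - 13 -> data[s + 2] + 3*q < -10) and (not (2*data[h + 3] + s != 2*q + 6)) and data[2*data[h + 3] - 2*q + 2] + 3*q > -5
Answer: WP = (s != data[q + 3] - 13 -> data[s + 2] + 3*q < -10) and (not (2*data[h + 3] + s != 2*q + 6)) and data[2*data[h + 3] - 2*q + 2] + 3*q > -5


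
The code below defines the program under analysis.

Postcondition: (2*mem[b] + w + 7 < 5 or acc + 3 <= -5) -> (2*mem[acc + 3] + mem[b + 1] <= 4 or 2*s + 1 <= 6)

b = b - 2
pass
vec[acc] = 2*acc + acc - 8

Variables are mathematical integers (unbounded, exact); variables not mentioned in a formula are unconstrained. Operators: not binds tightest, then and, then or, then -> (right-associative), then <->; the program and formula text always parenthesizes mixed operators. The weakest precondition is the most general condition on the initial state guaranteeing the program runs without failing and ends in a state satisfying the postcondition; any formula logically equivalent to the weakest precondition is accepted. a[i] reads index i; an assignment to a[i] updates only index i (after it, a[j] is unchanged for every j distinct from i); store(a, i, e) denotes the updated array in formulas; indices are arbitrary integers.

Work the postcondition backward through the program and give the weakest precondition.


Working backward. After the program, the postcondition (2*mem[b] + w + 7 < 5 or acc + 3 <= -5) -> (2*mem[acc + 3] + mem[b + 1] <= 4 or 2*s + 1 <= 6) must hold; in canonical form it is (2*mem[b] + w < -2 or acc <= -8) -> (2*mem[acc + 3] + mem[b + 1] <= 4 or 2*s <= 5).
Before vec[acc] := 2*acc + acc - 8: (2*mem[b] + w < -2 or acc <= -8) -> (2*mem[acc + 3] + mem[b + 1] <= 4 or 2*s <= 5)
Before skip: (2*mem[b] + w < -2 or acc <= -8) -> (2*mem[acc + 3] + mem[b + 1] <= 4 or 2*s <= 5)
Before b := b - 2: (2*mem[b - 2] + w < -2 or acc <= -8) -> (2*mem[acc + 3] + mem[b - 1] <= 4 or 2*s <= 5)
Answer: WP = (2*mem[b - 2] + w < -2 or acc <= -8) -> (2*mem[acc + 3] + mem[b - 1] <= 4 or 2*s <= 5)


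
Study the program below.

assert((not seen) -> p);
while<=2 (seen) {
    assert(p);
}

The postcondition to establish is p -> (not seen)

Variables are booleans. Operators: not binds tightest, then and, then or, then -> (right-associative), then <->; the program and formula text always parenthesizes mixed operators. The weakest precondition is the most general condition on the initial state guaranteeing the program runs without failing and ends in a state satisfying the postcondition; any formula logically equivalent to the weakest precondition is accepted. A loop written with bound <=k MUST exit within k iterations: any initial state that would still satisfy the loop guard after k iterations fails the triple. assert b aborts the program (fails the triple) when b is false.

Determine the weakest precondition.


Working backward. After the program, p -> (not seen) must hold.
Before the loop (bound <=2), unroll the exhaustion recursion (WP_0 = exit-now case; WP_j = one more guarded iteration, up to j = 2):
  WP_0: (not seen) and (p -> (not seen))
  WP_1: (seen -> (p and (not seen) and (p -> (not seen)))) and ((not seen) -> (p -> (not seen)))
  WP_2: (seen -> (p and (seen -> (p and (not seen) and (p -> (not seen)))) and ((not seen) -> (p -> (not seen))))) and ((not seen) -> (p -> (not seen)))
So before the loop: (seen -> (p and (seen -> (p and (not seen) and (p -> (not seen)))) and ((not seen) -> (p -> (not seen))))) and ((not seen) -> (p -> (not seen)))
Before assert (not seen) -> p: ((not seen) -> p) and (seen -> (p and (seen -> (p and (not seen) and (p -> (not seen)))) and ((not seen) -> (p -> (not seen))))) and ((not seen) -> (p -> (not seen)))
Answer: WP = ((not seen) -> p) and (seen -> (p and (seen -> (p and (not seen) and (p -> (not seen)))) and ((not seen) -> (p -> (not seen))))) and ((not seen) -> (p -> (not seen)))


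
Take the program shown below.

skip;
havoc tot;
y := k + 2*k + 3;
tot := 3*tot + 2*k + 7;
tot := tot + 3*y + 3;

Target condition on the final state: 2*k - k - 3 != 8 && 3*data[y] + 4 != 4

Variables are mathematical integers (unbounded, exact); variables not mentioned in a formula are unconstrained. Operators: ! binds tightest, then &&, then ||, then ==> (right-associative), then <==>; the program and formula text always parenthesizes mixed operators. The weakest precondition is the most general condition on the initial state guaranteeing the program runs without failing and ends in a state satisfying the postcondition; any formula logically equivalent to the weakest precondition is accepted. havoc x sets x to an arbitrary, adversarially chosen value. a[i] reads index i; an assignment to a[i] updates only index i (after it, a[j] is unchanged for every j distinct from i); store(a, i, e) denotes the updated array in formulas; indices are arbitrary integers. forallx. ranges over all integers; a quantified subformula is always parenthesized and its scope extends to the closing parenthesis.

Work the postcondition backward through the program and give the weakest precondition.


Working backward. After the program, the postcondition 2*k - k - 3 != 8 && 3*data[y] + 4 != 4 must hold; in canonical form it is k != 11 && 3*data[y] != 0.
Before tot := tot + 3*y + 3: k != 11 && 3*data[y] != 0
Before tot := 3*tot + 2*k + 7: k != 11 && 3*data[y] != 0
Before y := k + 2*k + 3: k != 11 && 3*data[3*k + 3] != 0
Before havoc tot: k != 11 && 3*data[3*k + 3] != 0
Before skip: k != 11 && 3*data[3*k + 3] != 0
Answer: WP = k != 11 && 3*data[3*k + 3] != 0


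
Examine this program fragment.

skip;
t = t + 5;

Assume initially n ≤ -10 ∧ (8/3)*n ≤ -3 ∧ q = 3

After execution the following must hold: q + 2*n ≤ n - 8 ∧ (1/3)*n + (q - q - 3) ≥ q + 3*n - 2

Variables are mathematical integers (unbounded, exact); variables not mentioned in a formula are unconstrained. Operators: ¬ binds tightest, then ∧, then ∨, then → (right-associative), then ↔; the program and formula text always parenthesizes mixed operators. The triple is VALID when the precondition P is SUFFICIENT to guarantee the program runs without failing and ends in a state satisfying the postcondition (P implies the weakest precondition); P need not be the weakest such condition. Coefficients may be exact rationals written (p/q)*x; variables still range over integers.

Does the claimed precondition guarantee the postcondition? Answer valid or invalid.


Working backward. After the program, the postcondition q + 2*n ≤ n - 8 ∧ (1/3)*n + (q - q - 3) ≥ q + 3*n - 2 must hold; in canonical form it is n + q ≤ -8 ∧ (8/3)*n + q ≤ -1.
Before t := t + 5: n + q ≤ -8 ∧ (8/3)*n + q ≤ -1
Before skip: n + q ≤ -8 ∧ (8/3)*n + q ≤ -1
The weakest precondition is n + q ≤ -8 ∧ (8/3)*n + q ≤ -1.
Check whether n ≤ -10 ∧ (8/3)*n ≤ -3 ∧ q = 3 implies it.
Countermodel: at the initial state n = -10, q = 3, the precondition holds but the weakest precondition fails.
Answer: invalid


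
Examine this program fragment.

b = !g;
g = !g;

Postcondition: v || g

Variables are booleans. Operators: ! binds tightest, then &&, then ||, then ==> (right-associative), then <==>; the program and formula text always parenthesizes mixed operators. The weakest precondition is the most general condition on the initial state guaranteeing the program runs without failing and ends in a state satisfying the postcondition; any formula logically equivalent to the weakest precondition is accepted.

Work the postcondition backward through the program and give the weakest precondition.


Working backward. After the program, v || g must hold.
Before g := !g: v || (!g)
Before b := !g: v || (!g)
Answer: WP = v || (!g)


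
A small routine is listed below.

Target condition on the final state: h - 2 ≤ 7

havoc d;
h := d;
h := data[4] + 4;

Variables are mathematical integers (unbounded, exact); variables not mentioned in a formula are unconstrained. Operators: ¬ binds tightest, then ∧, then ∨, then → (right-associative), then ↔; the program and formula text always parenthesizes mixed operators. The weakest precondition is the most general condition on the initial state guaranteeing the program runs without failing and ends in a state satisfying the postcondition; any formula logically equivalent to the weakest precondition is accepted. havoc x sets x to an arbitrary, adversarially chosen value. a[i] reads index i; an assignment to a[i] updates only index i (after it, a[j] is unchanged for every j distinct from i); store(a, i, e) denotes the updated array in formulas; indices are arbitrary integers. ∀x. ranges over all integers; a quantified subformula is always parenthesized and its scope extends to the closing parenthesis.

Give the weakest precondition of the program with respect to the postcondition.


Working backward. After the program, the postcondition h - 2 ≤ 7 must hold; in canonical form it is h ≤ 9.
Before h := data[4] + 4: data[4] ≤ 5
Before h := d: data[4] ≤ 5
Before havoc d: data[4] ≤ 5
Answer: WP = data[4] ≤ 5


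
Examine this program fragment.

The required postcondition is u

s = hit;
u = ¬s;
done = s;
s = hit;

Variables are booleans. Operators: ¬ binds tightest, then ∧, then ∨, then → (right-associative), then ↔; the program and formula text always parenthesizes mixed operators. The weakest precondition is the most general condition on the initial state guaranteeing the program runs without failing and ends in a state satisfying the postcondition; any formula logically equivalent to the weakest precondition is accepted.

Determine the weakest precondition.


Working backward. After the program, u must hold.
Before s := hit: u
Before done := s: u
Before u := ¬s: ¬s
Before s := hit: ¬hit
Answer: WP = ¬hit


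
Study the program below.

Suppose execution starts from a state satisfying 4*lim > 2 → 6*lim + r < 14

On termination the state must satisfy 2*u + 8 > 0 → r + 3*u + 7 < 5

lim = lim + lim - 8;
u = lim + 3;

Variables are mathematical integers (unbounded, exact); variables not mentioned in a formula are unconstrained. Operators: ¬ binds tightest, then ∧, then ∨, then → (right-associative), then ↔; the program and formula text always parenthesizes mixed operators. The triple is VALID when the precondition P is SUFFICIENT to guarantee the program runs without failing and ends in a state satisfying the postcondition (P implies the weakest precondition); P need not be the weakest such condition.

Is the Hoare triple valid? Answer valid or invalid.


Working backward. After the program, the postcondition 2*u + 8 > 0 → r + 3*u + 7 < 5 must hold; in canonical form it is 2*u > -8 → r + 3*u < -2.
Before u := lim + 3: 2*lim > -14 → 3*lim + r < -11
Before lim := lim + lim - 8: 4*lim > 2 → 6*lim + r < 13
The weakest precondition is 4*lim > 2 → 6*lim + r < 13.
Check whether 4*lim > 2 → 6*lim + r < 14 implies it.
Countermodel: at the initial state lim = 1, r = 7, the precondition holds but the weakest precondition fails.
Answer: invalid


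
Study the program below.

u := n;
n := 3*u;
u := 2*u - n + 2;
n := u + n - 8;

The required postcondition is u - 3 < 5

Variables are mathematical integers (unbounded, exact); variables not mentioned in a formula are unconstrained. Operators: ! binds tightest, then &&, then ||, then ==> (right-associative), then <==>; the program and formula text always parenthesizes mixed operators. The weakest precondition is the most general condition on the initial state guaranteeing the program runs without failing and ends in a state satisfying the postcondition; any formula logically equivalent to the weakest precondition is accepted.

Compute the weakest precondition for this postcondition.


Working backward. After the program, the postcondition u - 3 < 5 must hold; in canonical form it is u < 8.
Before n := u + n - 8: u < 8
Before u := 2*u - n + 2: 2*u < n + 6
Before n := 3*u: u > -6
Before u := n: n > -6
Answer: WP = n > -6


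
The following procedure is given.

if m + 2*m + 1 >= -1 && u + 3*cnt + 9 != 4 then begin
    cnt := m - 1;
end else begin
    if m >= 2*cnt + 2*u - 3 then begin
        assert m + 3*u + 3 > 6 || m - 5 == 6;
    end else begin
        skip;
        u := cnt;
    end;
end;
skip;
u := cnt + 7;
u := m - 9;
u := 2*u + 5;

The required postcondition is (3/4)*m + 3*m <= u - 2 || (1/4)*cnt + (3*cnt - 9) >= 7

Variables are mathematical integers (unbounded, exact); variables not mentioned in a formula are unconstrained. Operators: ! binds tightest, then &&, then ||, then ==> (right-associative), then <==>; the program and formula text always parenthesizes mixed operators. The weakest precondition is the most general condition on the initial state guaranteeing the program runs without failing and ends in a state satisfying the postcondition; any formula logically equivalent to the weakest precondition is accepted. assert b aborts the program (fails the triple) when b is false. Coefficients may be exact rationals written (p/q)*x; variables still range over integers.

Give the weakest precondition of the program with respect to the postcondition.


Working backward. After the program, the postcondition (3/4)*m + 3*m <= u - 2 || (1/4)*cnt + (3*cnt - 9) >= 7 must hold; in canonical form it is (15/4)*m <= u - 2 || (13/4)*cnt >= 16.
Before u := 2*u + 5: (15/4)*m <= 2*u + 3 || (13/4)*cnt >= 16
Before u := m - 9: (7/4)*m <= -15 || (13/4)*cnt >= 16
Before u := cnt + 7: (7/4)*m <= -15 || (13/4)*cnt >= 16
Before skip: (7/4)*m <= -15 || (13/4)*cnt >= 16
Then branch requires (7/4)*m <= -15 || (13/4)*m >= 77/4; else branch requires (m >= 2*cnt + 2*u - 3 ==> ((m + 3*u > 3 || m == 11) && ((7/4)*m <= -15 || (13/4)*cnt >= 16))) && ((!(m >= 2*cnt + 2*u - 3)) ==> ((7/4)*m <= -15 || (13/4)*cnt >= 16)).
Before the if: ((3*m >= -2 && 3*cnt + u != -5) ==> ((7/4)*m <= -15 || (13/4)*m >= 77/4)) && ((!(3*m >= -2 && 3*cnt + u != -5)) ==> ((m >= 2*cnt + 2*u - 3 ==> ((m + 3*u > 3 || m == 11) && ((7/4)*m <= -15 || (13/4)*cnt >= 16))) && ((!(m >= 2*cnt + 2*u - 3)) ==> ((7/4)*m <= -15 || (13/4)*cnt >= 16))))
Answer: WP = ((3*m >= -2 && 3*cnt + u != -5) ==> ((7/4)*m <= -15 || (13/4)*m >= 77/4)) && ((!(3*m >= -2 && 3*cnt + u != -5)) ==> ((m >= 2*cnt + 2*u - 3 ==> ((m + 3*u > 3 || m == 11) && ((7/4)*m <= -15 || (13/4)*cnt >= 16))) && ((!(m >= 2*cnt + 2*u - 3)) ==> ((7/4)*m <= -15 || (13/4)*cnt >= 16))))


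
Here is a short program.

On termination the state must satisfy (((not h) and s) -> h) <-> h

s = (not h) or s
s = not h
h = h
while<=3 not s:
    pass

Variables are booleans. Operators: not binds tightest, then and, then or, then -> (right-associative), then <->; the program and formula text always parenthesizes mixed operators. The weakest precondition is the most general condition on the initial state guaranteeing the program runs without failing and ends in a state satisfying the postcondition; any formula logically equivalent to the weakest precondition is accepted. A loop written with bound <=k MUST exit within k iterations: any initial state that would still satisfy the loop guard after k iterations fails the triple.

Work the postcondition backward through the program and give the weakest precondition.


Working backward. After the program, (((not h) and s) -> h) <-> h must hold.
Before the loop (bound <=3), unroll the exhaustion recursion (WP_0 = exit-now case; WP_j = one more guarded iteration, up to j = 3):
  WP_0: s and ((((not h) and s) -> h) <-> h)
  WP_1: ((not s) -> (s and ((((not h) and s) -> h) <-> h))) and (s -> ((((not h) and s) -> h) <-> h))
  WP_2: ((not s) -> (((not s) -> (s and ((((not h) and s) -> h) <-> h))) and (s -> ((((not h) and s) -> h) <-> h)))) and (s -> ((((not h) and s) -> h) <-> h))
  WP_3: ((not s) -> (((not s) -> (((not s) -> (s and ((((not h) and s) -> h) <-> h))) and (s -> ((((not h) and s) -> h) <-> h)))) and (s -> ((((not h) and s) -> h) <-> h)))) and (s -> ((((not h) and s) -> h) <-> h))
So before the loop: ((not s) -> (((not s) -> (((not s) -> (s and ((((not h) and s) -> h) <-> h))) and (s -> ((((not h) and s) -> h) <-> h)))) and (s -> ((((not h) and s) -> h) <-> h)))) and (s -> ((((not h) and s) -> h) <-> h))
Before h := h: ((not s) -> (((not s) -> (((not s) -> (s and ((((not h) and s) -> h) <-> h))) and (s -> ((((not h) and s) -> h) <-> h)))) and (s -> ((((not h) and s) -> h) <-> h)))) and (s -> ((((not h) and s) -> h) <-> h))
Before s := not h: (h -> ((h -> ((h -> ((not h) and (((not h) -> h) <-> h))) and ((not h) -> (((not h) -> h) <-> h)))) and ((not h) -> (((not h) -> h) <-> h)))) and ((not h) -> (((not h) -> h) <-> h))
Before s := (not h) or s: (h -> ((h -> ((h -> ((not h) and (((not h) -> h) <-> h))) and ((not h) -> (((not h) -> h) <-> h)))) and ((not h) -> (((not h) -> h) <-> h)))) and ((not h) -> (((not h) -> h) <-> h))
Answer: WP = (h -> ((h -> ((h -> ((not h) and (((not h) -> h) <-> h))) and ((not h) -> (((not h) -> h) <-> h)))) and ((not h) -> (((not h) -> h) <-> h)))) and ((not h) -> (((not h) -> h) <-> h))


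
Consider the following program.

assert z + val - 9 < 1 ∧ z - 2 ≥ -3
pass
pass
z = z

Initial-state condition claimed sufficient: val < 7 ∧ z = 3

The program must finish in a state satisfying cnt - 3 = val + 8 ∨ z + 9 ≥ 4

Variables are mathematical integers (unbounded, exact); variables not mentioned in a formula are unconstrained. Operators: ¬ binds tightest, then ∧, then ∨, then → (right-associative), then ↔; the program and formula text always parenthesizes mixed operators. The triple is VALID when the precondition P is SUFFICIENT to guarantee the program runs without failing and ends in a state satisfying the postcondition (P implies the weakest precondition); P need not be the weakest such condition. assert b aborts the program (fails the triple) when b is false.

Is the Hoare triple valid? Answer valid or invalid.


Working backward. After the program, the postcondition cnt - 3 = val + 8 ∨ z + 9 ≥ 4 must hold; in canonical form it is cnt = val + 11 ∨ z ≥ -5.
Before z := z: cnt = val + 11 ∨ z ≥ -5
Before skip: cnt = val + 11 ∨ z ≥ -5
Before skip: cnt = val + 11 ∨ z ≥ -5
Before assert z + val - 9 < 1 ∧ z - 2 ≥ -3: val + z < 10 ∧ z ≥ -1 ∧ (cnt = val + 11 ∨ z ≥ -5)
The weakest precondition is val + z < 10 ∧ z ≥ -1 ∧ (cnt = val + 11 ∨ z ≥ -5).
Check whether val < 7 ∧ z = 3 implies it.
Every state satisfying the precondition satisfies the weakest precondition: the implication holds.
Answer: valid


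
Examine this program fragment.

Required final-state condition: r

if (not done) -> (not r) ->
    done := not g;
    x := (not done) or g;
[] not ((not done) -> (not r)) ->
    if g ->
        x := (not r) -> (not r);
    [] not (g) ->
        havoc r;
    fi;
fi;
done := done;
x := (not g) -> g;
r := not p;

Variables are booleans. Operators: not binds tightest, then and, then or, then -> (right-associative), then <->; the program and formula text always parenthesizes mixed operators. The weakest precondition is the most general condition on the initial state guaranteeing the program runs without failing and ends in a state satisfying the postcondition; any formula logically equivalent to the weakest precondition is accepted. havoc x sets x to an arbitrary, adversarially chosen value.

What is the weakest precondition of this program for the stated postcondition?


Working backward. After the program, r must hold.
Before r := not p: not p
Before x := (not g) -> g: not p
Before done := done: not p
Then branch requires not p; else branch requires (g -> (not p)) and ((not g) -> (not p)).
Before the if: (((not done) -> (not r)) -> (not p)) and ((not ((not done) -> (not r))) -> ((g -> (not p)) and ((not g) -> (not p))))
Answer: WP = (((not done) -> (not r)) -> (not p)) and ((not ((not done) -> (not r))) -> ((g -> (not p)) and ((not g) -> (not p))))


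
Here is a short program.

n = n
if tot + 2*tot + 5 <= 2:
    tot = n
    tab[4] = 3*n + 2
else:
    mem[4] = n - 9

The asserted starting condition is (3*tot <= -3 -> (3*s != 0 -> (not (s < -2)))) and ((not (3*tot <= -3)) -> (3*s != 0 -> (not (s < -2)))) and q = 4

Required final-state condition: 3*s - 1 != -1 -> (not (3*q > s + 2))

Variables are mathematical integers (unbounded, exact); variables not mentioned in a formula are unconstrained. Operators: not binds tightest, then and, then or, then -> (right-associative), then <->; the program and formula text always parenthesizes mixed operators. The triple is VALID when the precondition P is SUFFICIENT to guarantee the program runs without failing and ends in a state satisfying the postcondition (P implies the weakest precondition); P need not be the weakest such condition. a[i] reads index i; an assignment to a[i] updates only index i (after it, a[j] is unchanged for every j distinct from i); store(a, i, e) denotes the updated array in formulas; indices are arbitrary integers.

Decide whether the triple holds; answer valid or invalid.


Working backward. After the program, the postcondition 3*s - 1 != -1 -> (not (3*q > s + 2)) must hold; in canonical form it is 3*s != 0 -> (not (3*q > s + 2)).
Then branch requires 3*s != 0 -> (not (3*q > s + 2)); else branch requires 3*s != 0 -> (not (3*q > s + 2)).
Before the if: (3*tot <= -3 -> (3*s != 0 -> (not (3*q > s + 2)))) and ((not (3*tot <= -3)) -> (3*s != 0 -> (not (3*q > s + 2))))
Before n := n: (3*tot <= -3 -> (3*s != 0 -> (not (3*q > s + 2)))) and ((not (3*tot <= -3)) -> (3*s != 0 -> (not (3*q > s + 2))))
The weakest precondition is (3*tot <= -3 -> (3*s != 0 -> (not (3*q > s + 2)))) and ((not (3*tot <= -3)) -> (3*s != 0 -> (not (3*q > s + 2)))).
Check whether (3*tot <= -3 -> (3*s != 0 -> (not (s < -2)))) and ((not (3*tot <= -3)) -> (3*s != 0 -> (not (s < -2)))) and q = 4 implies it.
Countermodel: at the initial state q = 4, s = -1, tot = 0, the precondition holds but the weakest precondition fails.
Answer: invalid


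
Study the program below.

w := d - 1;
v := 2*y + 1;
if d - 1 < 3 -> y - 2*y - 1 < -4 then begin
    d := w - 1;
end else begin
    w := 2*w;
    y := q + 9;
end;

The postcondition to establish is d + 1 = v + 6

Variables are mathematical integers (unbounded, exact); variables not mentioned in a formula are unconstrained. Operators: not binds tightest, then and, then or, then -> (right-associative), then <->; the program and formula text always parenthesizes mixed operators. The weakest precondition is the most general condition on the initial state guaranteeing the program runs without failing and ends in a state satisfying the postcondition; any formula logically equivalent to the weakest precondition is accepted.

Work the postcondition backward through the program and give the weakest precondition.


Working backward. After the program, the postcondition d + 1 = v + 6 must hold; in canonical form it is d = v + 5.
Then branch requires w = v + 6; else branch requires d = v + 5.
Before the if: ((d < 4 -> y > 3) -> w = v + 6) and ((not (d < 4 -> y > 3)) -> d = v + 5)
Before v := 2*y + 1: ((d < 4 -> y > 3) -> w = 2*y + 7) and ((not (d < 4 -> y > 3)) -> d = 2*y + 6)
Before w := d - 1: ((d < 4 -> y > 3) -> d = 2*y + 8) and ((not (d < 4 -> y > 3)) -> d = 2*y + 6)
Answer: WP = ((d < 4 -> y > 3) -> d = 2*y + 8) and ((not (d < 4 -> y > 3)) -> d = 2*y + 6)


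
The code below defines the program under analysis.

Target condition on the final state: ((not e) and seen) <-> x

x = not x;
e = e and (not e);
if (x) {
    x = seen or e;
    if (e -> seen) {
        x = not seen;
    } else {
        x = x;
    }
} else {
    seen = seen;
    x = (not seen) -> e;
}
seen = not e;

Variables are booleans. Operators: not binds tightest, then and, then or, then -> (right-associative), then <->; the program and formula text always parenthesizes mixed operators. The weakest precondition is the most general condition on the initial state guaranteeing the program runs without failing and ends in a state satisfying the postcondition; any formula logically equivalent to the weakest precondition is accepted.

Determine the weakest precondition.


Working backward. After the program, ((not e) and seen) <-> x must hold.
Before seen := not e: (not e) <-> x
Then branch requires ((e -> seen) -> ((not e) <-> (not seen))) and ((not (e -> seen)) -> ((not e) <-> (seen or e))); else branch requires (not e) <-> ((not seen) -> e).
Before the if: (x -> (((e -> seen) -> ((not e) <-> (not seen))) and ((not (e -> seen)) -> ((not e) <-> (seen or e))))) and ((not x) -> ((not e) <-> ((not seen) -> e)))
Before e := e and (not e): (x -> (not seen)) and ((not x) -> seen)
Before x := not x: ((not x) -> (not seen)) and (x -> seen)
Answer: WP = ((not x) -> (not seen)) and (x -> seen)


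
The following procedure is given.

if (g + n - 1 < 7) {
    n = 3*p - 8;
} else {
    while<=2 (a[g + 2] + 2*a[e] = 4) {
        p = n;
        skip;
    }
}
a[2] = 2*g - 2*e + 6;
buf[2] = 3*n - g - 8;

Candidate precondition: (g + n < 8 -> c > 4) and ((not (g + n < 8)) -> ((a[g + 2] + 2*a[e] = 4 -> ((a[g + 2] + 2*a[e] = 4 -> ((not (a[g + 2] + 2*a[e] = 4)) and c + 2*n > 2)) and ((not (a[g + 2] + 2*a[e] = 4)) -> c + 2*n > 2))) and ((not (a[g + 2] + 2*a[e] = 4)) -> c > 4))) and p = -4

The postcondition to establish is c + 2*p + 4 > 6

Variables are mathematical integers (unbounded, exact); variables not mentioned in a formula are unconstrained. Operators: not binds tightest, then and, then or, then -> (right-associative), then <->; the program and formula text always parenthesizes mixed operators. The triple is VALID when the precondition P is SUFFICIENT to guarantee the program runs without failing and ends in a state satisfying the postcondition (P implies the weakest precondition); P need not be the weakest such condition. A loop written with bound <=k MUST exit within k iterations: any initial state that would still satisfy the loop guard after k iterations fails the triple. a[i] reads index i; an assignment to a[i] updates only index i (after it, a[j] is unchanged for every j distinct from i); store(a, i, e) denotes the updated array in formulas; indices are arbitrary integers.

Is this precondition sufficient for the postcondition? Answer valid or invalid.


Working backward. After the program, the postcondition c + 2*p + 4 > 6 must hold; in canonical form it is c + 2*p > 2.
Before buf[2] := 3*n - g - 8: c + 2*p > 2
Before a[2] := 2*g - 2*e + 6: c + 2*p > 2
Then branch requires c + 2*p > 2; else branch requires (a[g + 2] + 2*a[e] = 4 -> ((a[g + 2] + 2*a[e] = 4 -> ((not (a[g + 2] + 2*a[e] = 4)) and c + 2*n > 2)) and ((not (a[g + 2] + 2*a[e] = 4)) -> c + 2*n > 2))) and ((not (a[g + 2] + 2*a[e] = 4)) -> c + 2*p > 2).
Before the if: (g + n < 8 -> c + 2*p > 2) and ((not (g + n < 8)) -> ((a[g + 2] + 2*a[e] = 4 -> ((a[g + 2] + 2*a[e] = 4 -> ((not (a[g + 2] + 2*a[e] = 4)) and c + 2*n > 2)) and ((not (a[g + 2] + 2*a[e] = 4)) -> c + 2*n > 2))) and ((not (a[g + 2] + 2*a[e] = 4)) -> c + 2*p > 2)))
The weakest precondition is (g + n < 8 -> c + 2*p > 2) and ((not (g + n < 8)) -> ((a[g + 2] + 2*a[e] = 4 -> ((a[g + 2] + 2*a[e] = 4 -> ((not (a[g + 2] + 2*a[e] = 4)) and c + 2*n > 2)) and ((not (a[g + 2] + 2*a[e] = 4)) -> c + 2*n > 2))) and ((not (a[g + 2] + 2*a[e] = 4)) -> c + 2*p > 2))).
Check whether (g + n < 8 -> c > 4) and ((not (g + n < 8)) -> ((a[g + 2] + 2*a[e] = 4 -> ((a[g + 2] + 2*a[e] = 4 -> ((not (a[g + 2] + 2*a[e] = 4)) and c + 2*n > 2)) and ((not (a[g + 2] + 2*a[e] = 4)) -> c + 2*n > 2))) and ((not (a[g + 2] + 2*a[e] = 4)) -> c > 4))) and p = -4 implies it.
Countermodel: at the initial state a = {[0] = 0, elsewhere 0}, c = 5, e = 0, g = -2, n = 9, p = -4, the precondition holds but the weakest precondition fails.
Answer: invalid


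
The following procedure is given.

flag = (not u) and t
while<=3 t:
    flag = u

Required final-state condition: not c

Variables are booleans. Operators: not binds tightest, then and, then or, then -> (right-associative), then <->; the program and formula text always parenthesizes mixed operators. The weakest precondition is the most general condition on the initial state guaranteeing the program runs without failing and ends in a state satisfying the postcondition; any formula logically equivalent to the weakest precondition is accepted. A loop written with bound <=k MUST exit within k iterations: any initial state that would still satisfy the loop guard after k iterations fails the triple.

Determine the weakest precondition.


Working backward. After the program, not c must hold.
Before the loop (bound <=3), unroll the exhaustion recursion (WP_0 = exit-now case; WP_j = one more guarded iteration, up to j = 3):
  WP_0: (not t) and (not c)
  WP_1: (t -> ((not t) and (not c))) and ((not t) -> (not c))
  WP_2: (t -> ((t -> ((not t) and (not c))) and ((not t) -> (not c)))) and ((not t) -> (not c))
  WP_3: (t -> ((t -> ((t -> ((not t) and (not c))) and ((not t) -> (not c)))) and ((not t) -> (not c)))) and ((not t) -> (not c))
So before the loop: (t -> ((t -> ((t -> ((not t) and (not c))) and ((not t) -> (not c)))) and ((not t) -> (not c)))) and ((not t) -> (not c))
Before flag := (not u) and t: (t -> ((t -> ((t -> ((not t) and (not c))) and ((not t) -> (not c)))) and ((not t) -> (not c)))) and ((not t) -> (not c))
Answer: WP = (t -> ((t -> ((t -> ((not t) and (not c))) and ((not t) -> (not c)))) and ((not t) -> (not c)))) and ((not t) -> (not c))
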